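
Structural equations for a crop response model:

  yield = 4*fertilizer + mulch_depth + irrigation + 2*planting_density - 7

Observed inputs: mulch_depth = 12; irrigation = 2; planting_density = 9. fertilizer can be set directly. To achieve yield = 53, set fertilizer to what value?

fertilizer = 7

Substituting into the yield equation gives yield = 4*fertilizer + 25.
Solve 4*fertilizer + 25 = 53: fertilizer = (53 - 25) / 4 = 7.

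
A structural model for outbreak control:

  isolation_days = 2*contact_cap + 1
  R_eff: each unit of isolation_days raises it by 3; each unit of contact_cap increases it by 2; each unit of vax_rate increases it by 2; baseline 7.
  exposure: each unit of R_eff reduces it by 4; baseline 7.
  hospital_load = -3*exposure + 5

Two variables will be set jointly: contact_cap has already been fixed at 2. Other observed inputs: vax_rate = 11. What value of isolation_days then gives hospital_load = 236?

With contact_cap held at 2:
Intervening on isolation_days fixes its value directly, overriding its dependence on contact_cap.
Substituting into the R_eff equation gives R_eff = 3*isolation_days + 33.
This gives exposure = -12*isolation_days - 125.
hospital_load becomes 36*isolation_days + 380.
Solve 36*isolation_days + 380 = 236: isolation_days = (236 - 380) / 36 = -4.

isolation_days = -4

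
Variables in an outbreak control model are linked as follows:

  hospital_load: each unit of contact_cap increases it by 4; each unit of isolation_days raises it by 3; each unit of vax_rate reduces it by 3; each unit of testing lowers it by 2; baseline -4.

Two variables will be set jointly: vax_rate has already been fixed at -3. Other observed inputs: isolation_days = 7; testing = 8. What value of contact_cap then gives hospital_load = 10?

contact_cap = 0

With vax_rate held at -3:
Substituting into the hospital_load equation gives hospital_load = 4*contact_cap + 10.
Solve 4*contact_cap + 10 = 10: contact_cap = (10 - 10) / 4 = 0.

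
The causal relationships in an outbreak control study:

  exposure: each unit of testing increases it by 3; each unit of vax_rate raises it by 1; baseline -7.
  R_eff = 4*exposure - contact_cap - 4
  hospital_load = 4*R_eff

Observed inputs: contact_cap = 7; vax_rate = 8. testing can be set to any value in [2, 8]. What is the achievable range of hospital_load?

Substituting into the exposure equation gives exposure = 3*testing + 1.
R_eff becomes 12*testing - 7.
Substituting into the hospital_load equation gives hospital_load = 48*testing - 28.
Linear in testing, so extremes are at the endpoints: testing = 2 gives hospital_load = 68; testing = 8 gives hospital_load = 356.

68 to 356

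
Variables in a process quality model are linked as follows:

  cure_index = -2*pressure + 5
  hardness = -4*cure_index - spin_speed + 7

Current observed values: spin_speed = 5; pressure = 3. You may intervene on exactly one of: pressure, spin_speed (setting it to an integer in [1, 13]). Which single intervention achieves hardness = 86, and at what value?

Intervening on pressure: with other inputs at their observed values, hardness = 8*pressure - 18. Solving for 86 gives pressure = 13, within [1, 13].
Intervening on spin_speed: hardness = -spin_speed + 11. Reaching 86 requires spin_speed = -75, outside [1, 13].

set pressure = 13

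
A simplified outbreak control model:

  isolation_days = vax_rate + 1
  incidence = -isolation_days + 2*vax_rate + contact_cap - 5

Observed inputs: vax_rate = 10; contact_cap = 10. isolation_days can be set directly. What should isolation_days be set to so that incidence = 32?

Intervening on isolation_days fixes its value directly, overriding its dependence on vax_rate.
Substituting into the incidence equation gives incidence = -isolation_days + 25.
Solve -isolation_days + 25 = 32: isolation_days = (32 - 25) / -1 = -7.

isolation_days = -7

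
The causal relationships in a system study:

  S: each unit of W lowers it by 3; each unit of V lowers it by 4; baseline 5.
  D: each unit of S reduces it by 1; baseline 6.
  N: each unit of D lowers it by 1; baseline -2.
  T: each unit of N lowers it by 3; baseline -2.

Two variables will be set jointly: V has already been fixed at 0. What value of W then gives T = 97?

With V held at 0:
Substituting into the S equation gives S = -3*W + 5.
Substituting into the D equation gives D = 3*W + 1.
N becomes -3*W - 3.
This gives T = 9*W + 7.
Solve 9*W + 7 = 97: W = (97 - 7) / 9 = 10.

W = 10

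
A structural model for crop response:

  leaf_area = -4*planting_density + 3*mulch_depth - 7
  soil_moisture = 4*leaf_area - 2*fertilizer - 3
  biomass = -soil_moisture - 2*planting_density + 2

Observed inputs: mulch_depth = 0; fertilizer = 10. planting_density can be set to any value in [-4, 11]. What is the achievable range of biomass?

-3 to 207

Substituting into the leaf_area equation gives leaf_area = -4*planting_density - 7.
This gives soil_moisture = -16*planting_density - 51.
So biomass = 14*planting_density + 53.
Linear in planting_density, so extremes are at the endpoints: planting_density = -4 gives biomass = -3; planting_density = 11 gives biomass = 207.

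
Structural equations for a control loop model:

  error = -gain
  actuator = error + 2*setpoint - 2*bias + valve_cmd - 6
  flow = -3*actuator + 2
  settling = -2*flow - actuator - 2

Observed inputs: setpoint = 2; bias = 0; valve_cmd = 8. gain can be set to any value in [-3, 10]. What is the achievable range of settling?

Substituting into the actuator equation gives actuator = -gain + 6.
This gives flow = 3*gain - 16.
settling becomes -5*gain + 24.
Linear in gain, so extremes are at the endpoints: gain = -3 gives settling = 39; gain = 10 gives settling = -26.

-26 to 39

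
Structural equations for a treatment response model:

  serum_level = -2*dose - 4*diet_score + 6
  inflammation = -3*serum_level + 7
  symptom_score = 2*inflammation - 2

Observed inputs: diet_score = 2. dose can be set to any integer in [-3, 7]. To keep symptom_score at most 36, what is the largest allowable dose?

Substituting into the serum_level equation gives serum_level = -2*dose - 2.
Substituting into the inflammation equation gives inflammation = 6*dose + 13.
Substituting into the symptom_score equation gives symptom_score = 12*dose + 24.
Require 12*dose + 24 ≤ 36, so dose ≤ 1.
The largest integer in [-3, 7] satisfying this is 1.

dose = 1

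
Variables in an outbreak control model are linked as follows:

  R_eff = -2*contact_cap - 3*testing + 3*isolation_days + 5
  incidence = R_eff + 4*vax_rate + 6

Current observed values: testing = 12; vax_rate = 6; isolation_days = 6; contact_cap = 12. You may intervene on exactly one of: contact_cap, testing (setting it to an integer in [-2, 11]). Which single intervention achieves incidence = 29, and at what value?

Intervening on contact_cap: incidence = -2*contact_cap + 17. Reaching 29 requires contact_cap = -6, outside [-2, 11].
Intervening on testing: with other inputs at their observed values, incidence = -3*testing + 29. Solving for 29 gives testing = 0, within [-2, 11].

set testing = 0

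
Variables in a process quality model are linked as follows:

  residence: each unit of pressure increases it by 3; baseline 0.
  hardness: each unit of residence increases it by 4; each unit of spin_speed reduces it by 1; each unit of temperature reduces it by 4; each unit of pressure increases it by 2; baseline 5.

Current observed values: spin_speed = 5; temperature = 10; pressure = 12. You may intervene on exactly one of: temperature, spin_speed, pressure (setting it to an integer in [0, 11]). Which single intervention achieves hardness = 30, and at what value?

set pressure = 5

Intervening on temperature: hardness = -4*temperature + 168. Reaching 30 requires temperature = 69/2, not an integer.
Intervening on spin_speed: hardness = -spin_speed + 133. Reaching 30 requires spin_speed = 103, outside [0, 11].
Intervening on pressure: with other inputs at their observed values, hardness = 14*pressure - 40. Solving for 30 gives pressure = 5, within [0, 11].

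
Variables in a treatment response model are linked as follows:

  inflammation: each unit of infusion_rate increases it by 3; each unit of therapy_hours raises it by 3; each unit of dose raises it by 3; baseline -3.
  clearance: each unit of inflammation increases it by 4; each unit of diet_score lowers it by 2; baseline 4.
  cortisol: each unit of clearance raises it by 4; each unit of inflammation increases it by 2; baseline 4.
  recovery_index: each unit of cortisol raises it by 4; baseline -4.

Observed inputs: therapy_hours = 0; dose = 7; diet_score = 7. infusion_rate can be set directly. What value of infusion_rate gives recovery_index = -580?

Substituting into the inflammation equation gives inflammation = 3*infusion_rate + 18.
Substituting into the clearance equation gives clearance = 12*infusion_rate + 62.
So cortisol = 54*infusion_rate + 288.
So recovery_index = 216*infusion_rate + 1148.
Solve 216*infusion_rate + 1148 = -580: infusion_rate = (-580 - 1148) / 216 = -8.

infusion_rate = -8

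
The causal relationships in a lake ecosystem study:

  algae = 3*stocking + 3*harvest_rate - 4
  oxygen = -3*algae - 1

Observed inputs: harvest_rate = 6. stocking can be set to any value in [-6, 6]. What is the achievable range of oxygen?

Substituting into the algae equation gives algae = 3*stocking + 14.
Substituting into the oxygen equation gives oxygen = -9*stocking - 43.
Linear in stocking, so extremes are at the endpoints: stocking = -6 gives oxygen = 11; stocking = 6 gives oxygen = -97.

-97 to 11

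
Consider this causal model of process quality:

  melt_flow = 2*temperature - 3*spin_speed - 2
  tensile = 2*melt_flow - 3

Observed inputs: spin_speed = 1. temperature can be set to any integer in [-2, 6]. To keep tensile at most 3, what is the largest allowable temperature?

temperature = 4

Substituting into the melt_flow equation gives melt_flow = 2*temperature - 5.
tensile becomes 4*temperature - 13.
Require 4*temperature - 13 ≤ 3, so temperature ≤ 4.
The largest integer in [-2, 6] satisfying this is 4.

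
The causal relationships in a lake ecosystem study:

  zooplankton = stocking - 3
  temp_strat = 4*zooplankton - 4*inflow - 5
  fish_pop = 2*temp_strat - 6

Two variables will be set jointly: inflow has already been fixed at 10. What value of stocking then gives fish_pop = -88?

stocking = 4

With inflow held at 10:
Substituting into the temp_strat equation gives temp_strat = 4*stocking - 57.
Substituting into the fish_pop equation gives fish_pop = 8*stocking - 120.
Solve 8*stocking - 120 = -88: stocking = (-88 + 120) / 8 = 4.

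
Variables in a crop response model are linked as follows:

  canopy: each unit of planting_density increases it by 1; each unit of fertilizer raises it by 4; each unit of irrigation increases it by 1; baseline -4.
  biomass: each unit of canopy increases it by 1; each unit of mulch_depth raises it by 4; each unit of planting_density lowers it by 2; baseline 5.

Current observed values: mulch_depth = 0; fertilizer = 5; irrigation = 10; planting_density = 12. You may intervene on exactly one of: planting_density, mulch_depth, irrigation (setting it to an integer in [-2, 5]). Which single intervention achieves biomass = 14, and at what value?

Intervening on planting_density: biomass = -planting_density + 31. Reaching 14 requires planting_density = 17, outside [-2, 5].
Intervening on mulch_depth: biomass = 4*mulch_depth + 19. Reaching 14 requires mulch_depth = -5/4, not an integer.
Intervening on irrigation: with other inputs at their observed values, biomass = irrigation + 9. Solving for 14 gives irrigation = 5, within [-2, 5].

set irrigation = 5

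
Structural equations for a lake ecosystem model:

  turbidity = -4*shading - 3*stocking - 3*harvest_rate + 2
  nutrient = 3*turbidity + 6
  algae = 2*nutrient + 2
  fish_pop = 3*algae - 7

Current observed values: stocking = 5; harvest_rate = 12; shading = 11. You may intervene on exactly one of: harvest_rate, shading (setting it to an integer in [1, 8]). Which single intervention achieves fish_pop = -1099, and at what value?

Intervening on harvest_rate: with other inputs at their observed values, fish_pop = -54*harvest_rate - 991. Solving for -1099 gives harvest_rate = 2, within [1, 8].
Intervening on shading: fish_pop = -72*shading - 847. Reaching -1099 requires shading = 7/2, not an integer.

set harvest_rate = 2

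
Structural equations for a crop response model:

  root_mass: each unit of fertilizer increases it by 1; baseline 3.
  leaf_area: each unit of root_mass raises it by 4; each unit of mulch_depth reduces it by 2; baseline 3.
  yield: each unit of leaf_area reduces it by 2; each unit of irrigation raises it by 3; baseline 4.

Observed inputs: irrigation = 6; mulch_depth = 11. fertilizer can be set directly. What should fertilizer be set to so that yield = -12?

fertilizer = 6

Substituting into the leaf_area equation gives leaf_area = 4*fertilizer - 7.
Substituting into the yield equation gives yield = -8*fertilizer + 36.
Solve -8*fertilizer + 36 = -12: fertilizer = (-12 - 36) / -8 = 6.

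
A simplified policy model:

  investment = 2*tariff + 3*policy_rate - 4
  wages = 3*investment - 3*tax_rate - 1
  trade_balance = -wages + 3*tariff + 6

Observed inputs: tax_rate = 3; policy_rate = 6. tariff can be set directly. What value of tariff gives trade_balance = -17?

tariff = -3

Substituting into the investment equation gives investment = 2*tariff + 14.
Substituting into the wages equation gives wages = 6*tariff + 32.
Substituting into the trade_balance equation gives trade_balance = -3*tariff - 26.
Solve -3*tariff - 26 = -17: tariff = (-17 + 26) / -3 = -3.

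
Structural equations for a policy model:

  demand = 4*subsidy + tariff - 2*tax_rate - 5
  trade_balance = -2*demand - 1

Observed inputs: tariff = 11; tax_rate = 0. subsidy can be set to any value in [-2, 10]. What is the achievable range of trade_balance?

Substituting into the demand equation gives demand = 4*subsidy + 6.
Substituting into the trade_balance equation gives trade_balance = -8*subsidy - 13.
Linear in subsidy, so extremes are at the endpoints: subsidy = -2 gives trade_balance = 3; subsidy = 10 gives trade_balance = -93.

-93 to 3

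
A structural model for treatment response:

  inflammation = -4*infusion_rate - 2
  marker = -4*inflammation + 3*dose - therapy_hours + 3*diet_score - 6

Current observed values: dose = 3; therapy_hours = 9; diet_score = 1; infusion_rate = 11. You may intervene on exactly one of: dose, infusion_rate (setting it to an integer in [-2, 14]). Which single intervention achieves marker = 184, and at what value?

set dose = 4

Intervening on dose: with other inputs at their observed values, marker = 3*dose + 172. Solving for 184 gives dose = 4, within [-2, 14].
Intervening on infusion_rate: marker = 16*infusion_rate + 5. Reaching 184 requires infusion_rate = 179/16, not an integer.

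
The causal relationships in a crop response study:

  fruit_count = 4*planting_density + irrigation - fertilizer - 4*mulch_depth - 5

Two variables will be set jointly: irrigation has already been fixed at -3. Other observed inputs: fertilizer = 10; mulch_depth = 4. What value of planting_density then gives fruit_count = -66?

planting_density = -8

With irrigation held at -3:
Substituting into the fruit_count equation gives fruit_count = 4*planting_density - 34.
Solve 4*planting_density - 34 = -66: planting_density = (-66 + 34) / 4 = -8.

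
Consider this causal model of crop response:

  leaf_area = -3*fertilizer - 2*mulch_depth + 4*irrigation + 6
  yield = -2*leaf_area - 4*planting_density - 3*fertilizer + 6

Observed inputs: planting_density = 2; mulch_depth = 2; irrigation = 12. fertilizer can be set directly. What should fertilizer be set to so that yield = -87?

Substituting into the leaf_area equation gives leaf_area = -3*fertilizer + 50.
Substituting into the yield equation gives yield = 3*fertilizer - 102.
Solve 3*fertilizer - 102 = -87: fertilizer = (-87 + 102) / 3 = 5.

fertilizer = 5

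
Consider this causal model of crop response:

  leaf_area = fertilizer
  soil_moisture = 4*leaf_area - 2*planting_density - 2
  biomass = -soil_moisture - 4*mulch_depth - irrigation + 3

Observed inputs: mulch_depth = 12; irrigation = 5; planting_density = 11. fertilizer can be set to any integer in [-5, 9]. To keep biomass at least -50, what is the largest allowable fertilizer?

Substituting into the soil_moisture equation gives soil_moisture = 4*fertilizer - 24.
So biomass = -4*fertilizer - 26.
Require -4*fertilizer - 26 ≥ -50, so fertilizer ≤ 6.
The largest integer in [-5, 9] satisfying this is 6.

fertilizer = 6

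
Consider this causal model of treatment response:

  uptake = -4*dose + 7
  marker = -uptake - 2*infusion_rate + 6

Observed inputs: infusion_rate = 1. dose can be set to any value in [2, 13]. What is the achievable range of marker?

Substituting into the marker equation gives marker = 4*dose - 3.
Linear in dose, so extremes are at the endpoints: dose = 2 gives marker = 5; dose = 13 gives marker = 49.

5 to 49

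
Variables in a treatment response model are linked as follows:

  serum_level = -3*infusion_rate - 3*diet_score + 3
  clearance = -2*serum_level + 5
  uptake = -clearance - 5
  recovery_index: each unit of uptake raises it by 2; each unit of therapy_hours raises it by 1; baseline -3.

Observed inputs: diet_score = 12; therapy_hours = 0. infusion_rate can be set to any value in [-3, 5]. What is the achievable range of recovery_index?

Substituting into the serum_level equation gives serum_level = -3*infusion_rate - 33.
Substituting into the clearance equation gives clearance = 6*infusion_rate + 71.
So uptake = -6*infusion_rate - 76.
recovery_index becomes -12*infusion_rate - 155.
Linear in infusion_rate, so extremes are at the endpoints: infusion_rate = -3 gives recovery_index = -119; infusion_rate = 5 gives recovery_index = -215.

-215 to -119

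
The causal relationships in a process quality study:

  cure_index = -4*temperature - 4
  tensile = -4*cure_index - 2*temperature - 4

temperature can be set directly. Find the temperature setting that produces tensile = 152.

temperature = 10

Substituting into the tensile equation gives tensile = 14*temperature + 12.
Solve 14*temperature + 12 = 152: temperature = (152 - 12) / 14 = 10.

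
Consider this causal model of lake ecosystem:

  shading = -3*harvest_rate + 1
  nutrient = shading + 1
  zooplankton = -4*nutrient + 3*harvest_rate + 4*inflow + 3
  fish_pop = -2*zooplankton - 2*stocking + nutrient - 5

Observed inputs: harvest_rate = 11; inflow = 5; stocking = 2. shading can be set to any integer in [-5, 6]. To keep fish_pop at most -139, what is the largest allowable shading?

shading = -3

Intervening on shading fixes its value directly, overriding its dependence on harvest_rate.
Substituting into the zooplankton equation gives zooplankton = -4*shading + 52.
This gives fish_pop = 9*shading - 112.
Require 9*shading - 112 ≤ -139, so shading ≤ -3.
The largest integer in [-5, 6] satisfying this is -3.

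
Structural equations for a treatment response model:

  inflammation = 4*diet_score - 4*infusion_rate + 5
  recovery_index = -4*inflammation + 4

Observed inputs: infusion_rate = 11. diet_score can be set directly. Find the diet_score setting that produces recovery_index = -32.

diet_score = 12

Substituting into the inflammation equation gives inflammation = 4*diet_score - 39.
Substituting into the recovery_index equation gives recovery_index = -16*diet_score + 160.
Solve -16*diet_score + 160 = -32: diet_score = (-32 - 160) / -16 = 12.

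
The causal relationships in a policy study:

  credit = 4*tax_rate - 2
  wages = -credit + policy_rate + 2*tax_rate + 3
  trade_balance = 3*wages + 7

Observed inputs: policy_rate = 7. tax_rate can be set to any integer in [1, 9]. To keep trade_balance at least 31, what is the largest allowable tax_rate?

Substituting into the wages equation gives wages = -2*tax_rate + 12.
Substituting into the trade_balance equation gives trade_balance = -6*tax_rate + 43.
Require -6*tax_rate + 43 ≥ 31, so tax_rate ≤ 2.
The largest integer in [1, 9] satisfying this is 2.

tax_rate = 2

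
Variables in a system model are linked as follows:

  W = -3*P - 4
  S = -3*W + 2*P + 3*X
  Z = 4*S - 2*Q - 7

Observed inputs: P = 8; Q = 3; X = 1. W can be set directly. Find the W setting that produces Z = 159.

Intervening on W fixes its value directly, overriding its dependence on P.
Substituting into the S equation gives S = -3*W + 19.
Substituting into the Z equation gives Z = -12*W + 63.
Solve -12*W + 63 = 159: W = (159 - 63) / -12 = -8.

W = -8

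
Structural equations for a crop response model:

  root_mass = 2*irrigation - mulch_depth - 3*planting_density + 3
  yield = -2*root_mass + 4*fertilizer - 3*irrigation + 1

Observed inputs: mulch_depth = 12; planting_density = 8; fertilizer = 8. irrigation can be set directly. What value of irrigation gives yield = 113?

irrigation = -2

Substituting into the root_mass equation gives root_mass = 2*irrigation - 33.
This gives yield = -7*irrigation + 99.
Solve -7*irrigation + 99 = 113: irrigation = (113 - 99) / -7 = -2.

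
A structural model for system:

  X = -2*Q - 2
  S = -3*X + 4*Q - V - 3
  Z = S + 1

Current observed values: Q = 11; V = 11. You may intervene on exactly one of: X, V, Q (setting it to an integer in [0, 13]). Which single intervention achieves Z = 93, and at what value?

Intervening on X: Z = -3*X + 31. Reaching 93 requires X = -62/3, not an integer.
Intervening on V: Z = -V + 114. Reaching 93 requires V = 21, outside [0, 13].
Intervening on Q: with other inputs at their observed values, Z = 10*Q - 7. Solving for 93 gives Q = 10, within [0, 13].

set Q = 10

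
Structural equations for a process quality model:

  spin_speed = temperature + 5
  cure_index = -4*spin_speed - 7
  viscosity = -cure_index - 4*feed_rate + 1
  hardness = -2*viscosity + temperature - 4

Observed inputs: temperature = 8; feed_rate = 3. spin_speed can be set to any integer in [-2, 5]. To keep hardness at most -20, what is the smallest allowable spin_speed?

spin_speed = 4

Intervening on spin_speed fixes its value directly, overriding its dependence on temperature.
Substituting into the viscosity equation gives viscosity = 4*spin_speed - 4.
Substituting into the hardness equation gives hardness = -8*spin_speed + 12.
Require -8*spin_speed + 12 ≤ -20, so spin_speed ≥ 4.
The smallest integer in [-2, 5] satisfying this is 4.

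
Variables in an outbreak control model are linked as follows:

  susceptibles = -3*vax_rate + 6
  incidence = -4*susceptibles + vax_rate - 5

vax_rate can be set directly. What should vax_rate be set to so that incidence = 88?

vax_rate = 9

Substituting into the incidence equation gives incidence = 13*vax_rate - 29.
Solve 13*vax_rate - 29 = 88: vax_rate = (88 + 29) / 13 = 9.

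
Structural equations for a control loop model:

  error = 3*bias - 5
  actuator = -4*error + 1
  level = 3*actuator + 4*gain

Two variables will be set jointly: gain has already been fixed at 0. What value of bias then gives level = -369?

bias = 12

With gain held at 0:
Substituting into the actuator equation gives actuator = -12*bias + 21.
Substituting into the level equation gives level = -36*bias + 63.
Solve -36*bias + 63 = -369: bias = (-369 - 63) / -36 = 12.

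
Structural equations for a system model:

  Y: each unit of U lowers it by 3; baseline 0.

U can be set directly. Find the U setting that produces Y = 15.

Solve -3*U = 15: U = 15 / -3 = -5.

U = -5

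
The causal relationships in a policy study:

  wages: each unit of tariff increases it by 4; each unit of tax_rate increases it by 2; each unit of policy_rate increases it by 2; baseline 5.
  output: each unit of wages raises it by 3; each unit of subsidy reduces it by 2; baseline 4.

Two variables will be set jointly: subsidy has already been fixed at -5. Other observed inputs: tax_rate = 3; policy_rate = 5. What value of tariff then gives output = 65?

tariff = -1

With subsidy held at -5:
Substituting into the wages equation gives wages = 4*tariff + 21.
output becomes 12*tariff + 77.
Solve 12*tariff + 77 = 65: tariff = (65 - 77) / 12 = -1.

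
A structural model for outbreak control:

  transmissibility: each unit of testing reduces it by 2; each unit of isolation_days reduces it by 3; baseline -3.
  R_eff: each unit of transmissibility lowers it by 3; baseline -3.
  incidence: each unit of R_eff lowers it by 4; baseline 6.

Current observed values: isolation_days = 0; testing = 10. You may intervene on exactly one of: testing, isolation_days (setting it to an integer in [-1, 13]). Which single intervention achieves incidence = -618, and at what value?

Intervening on testing: incidence = -24*testing - 18. Reaching -618 requires testing = 25, outside [-1, 13].
Intervening on isolation_days: with other inputs at their observed values, incidence = -36*isolation_days - 258. Solving for -618 gives isolation_days = 10, within [-1, 13].

set isolation_days = 10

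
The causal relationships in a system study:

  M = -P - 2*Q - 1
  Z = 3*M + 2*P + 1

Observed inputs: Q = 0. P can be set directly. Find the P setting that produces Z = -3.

P = 1

Substituting into the M equation gives M = -P - 1.
Substituting into the Z equation gives Z = -P - 2.
Solve -P - 2 = -3: P = (-3 + 2) / -1 = 1.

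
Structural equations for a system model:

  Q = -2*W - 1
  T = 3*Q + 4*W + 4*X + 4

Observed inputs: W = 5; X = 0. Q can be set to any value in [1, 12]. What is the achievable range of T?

Intervening on Q fixes its value directly, overriding its dependence on W.
Substituting into the T equation gives T = 3*Q + 24.
Linear in Q, so extremes are at the endpoints: Q = 1 gives T = 27; Q = 12 gives T = 60.

27 to 60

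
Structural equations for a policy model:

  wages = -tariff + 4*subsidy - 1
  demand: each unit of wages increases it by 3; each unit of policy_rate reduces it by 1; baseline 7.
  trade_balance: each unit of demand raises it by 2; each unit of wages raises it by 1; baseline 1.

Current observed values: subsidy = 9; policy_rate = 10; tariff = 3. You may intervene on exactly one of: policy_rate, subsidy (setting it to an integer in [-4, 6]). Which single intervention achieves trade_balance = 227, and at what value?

set policy_rate = 6

Intervening on policy_rate: with other inputs at their observed values, trade_balance = -2*policy_rate + 239. Solving for 227 gives policy_rate = 6, within [-4, 6].
Intervening on subsidy: trade_balance = 28*subsidy - 33. Reaching 227 requires subsidy = 65/7, not an integer.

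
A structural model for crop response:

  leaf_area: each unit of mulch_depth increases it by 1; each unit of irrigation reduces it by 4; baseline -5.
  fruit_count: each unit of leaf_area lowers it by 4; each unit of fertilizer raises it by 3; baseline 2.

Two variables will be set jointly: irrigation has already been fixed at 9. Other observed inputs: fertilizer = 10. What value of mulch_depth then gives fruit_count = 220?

mulch_depth = -6

With irrigation held at 9:
Substituting into the leaf_area equation gives leaf_area = mulch_depth - 41.
fruit_count becomes -4*mulch_depth + 196.
Solve -4*mulch_depth + 196 = 220: mulch_depth = (220 - 196) / -4 = -6.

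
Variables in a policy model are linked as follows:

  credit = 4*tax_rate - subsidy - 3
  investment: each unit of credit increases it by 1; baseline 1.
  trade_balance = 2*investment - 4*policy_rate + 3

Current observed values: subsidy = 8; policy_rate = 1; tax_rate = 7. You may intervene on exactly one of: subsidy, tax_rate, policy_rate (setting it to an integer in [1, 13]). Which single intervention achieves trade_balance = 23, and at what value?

Intervening on subsidy: trade_balance = -2*subsidy + 51. Reaching 23 requires subsidy = 14, outside [1, 13].
Intervening on tax_rate: trade_balance = 8*tax_rate - 21. Reaching 23 requires tax_rate = 11/2, not an integer.
Intervening on policy_rate: with other inputs at their observed values, trade_balance = -4*policy_rate + 39. Solving for 23 gives policy_rate = 4, within [1, 13].

set policy_rate = 4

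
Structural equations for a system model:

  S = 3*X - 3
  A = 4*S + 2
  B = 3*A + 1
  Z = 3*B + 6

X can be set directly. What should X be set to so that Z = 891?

Substituting into the A equation gives A = 12*X - 10.
Substituting into the B equation gives B = 36*X - 29.
Z becomes 108*X - 81.
Solve 108*X - 81 = 891: X = (891 + 81) / 108 = 9.

X = 9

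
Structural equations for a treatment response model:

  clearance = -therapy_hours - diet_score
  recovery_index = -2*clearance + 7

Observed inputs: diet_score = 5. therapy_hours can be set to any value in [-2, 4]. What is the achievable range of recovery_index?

Substituting into the clearance equation gives clearance = -therapy_hours - 5.
So recovery_index = 2*therapy_hours + 17.
Linear in therapy_hours, so extremes are at the endpoints: therapy_hours = -2 gives recovery_index = 13; therapy_hours = 4 gives recovery_index = 25.

13 to 25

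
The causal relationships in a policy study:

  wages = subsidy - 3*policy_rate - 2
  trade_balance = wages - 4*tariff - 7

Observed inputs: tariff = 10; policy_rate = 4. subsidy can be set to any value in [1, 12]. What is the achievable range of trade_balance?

Substituting into the wages equation gives wages = subsidy - 14.
Substituting into the trade_balance equation gives trade_balance = subsidy - 61.
Linear in subsidy, so extremes are at the endpoints: subsidy = 1 gives trade_balance = -60; subsidy = 12 gives trade_balance = -49.

-60 to -49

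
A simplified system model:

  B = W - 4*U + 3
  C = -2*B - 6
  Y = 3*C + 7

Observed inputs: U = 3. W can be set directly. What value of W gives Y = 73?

Substituting into the B equation gives B = W - 9.
Substituting into the C equation gives C = -2*W + 12.
Y becomes -6*W + 43.
Solve -6*W + 43 = 73: W = (73 - 43) / -6 = -5.

W = -5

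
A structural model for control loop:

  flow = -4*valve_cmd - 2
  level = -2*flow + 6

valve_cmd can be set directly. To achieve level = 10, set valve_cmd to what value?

valve_cmd = 0

Substituting into the level equation gives level = 8*valve_cmd + 10.
Solve 8*valve_cmd + 10 = 10: valve_cmd = (10 - 10) / 8 = 0.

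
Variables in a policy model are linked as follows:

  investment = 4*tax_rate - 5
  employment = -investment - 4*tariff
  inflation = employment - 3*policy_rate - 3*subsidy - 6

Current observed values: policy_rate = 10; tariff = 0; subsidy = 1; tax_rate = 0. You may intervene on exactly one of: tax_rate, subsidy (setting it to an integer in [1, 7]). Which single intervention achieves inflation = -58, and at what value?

Intervening on tax_rate: with other inputs at their observed values, inflation = -4*tax_rate - 34. Solving for -58 gives tax_rate = 6, within [1, 7].
Intervening on subsidy: inflation = -3*subsidy - 31. Reaching -58 requires subsidy = 9, outside [1, 7].

set tax_rate = 6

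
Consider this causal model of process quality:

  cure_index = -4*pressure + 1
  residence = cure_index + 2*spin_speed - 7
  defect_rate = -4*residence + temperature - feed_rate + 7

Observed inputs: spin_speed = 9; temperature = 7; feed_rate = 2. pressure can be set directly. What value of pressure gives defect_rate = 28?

Substituting into the residence equation gives residence = -4*pressure + 12.
Substituting into the defect_rate equation gives defect_rate = 16*pressure - 36.
Solve 16*pressure - 36 = 28: pressure = (28 + 36) / 16 = 4.

pressure = 4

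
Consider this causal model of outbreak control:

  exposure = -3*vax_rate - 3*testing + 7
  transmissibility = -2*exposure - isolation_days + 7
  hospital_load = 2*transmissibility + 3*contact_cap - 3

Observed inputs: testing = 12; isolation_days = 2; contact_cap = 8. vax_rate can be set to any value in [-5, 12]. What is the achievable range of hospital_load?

Substituting into the exposure equation gives exposure = -3*vax_rate - 29.
Substituting into the transmissibility equation gives transmissibility = 6*vax_rate + 63.
Substituting into the hospital_load equation gives hospital_load = 12*vax_rate + 147.
Linear in vax_rate, so extremes are at the endpoints: vax_rate = -5 gives hospital_load = 87; vax_rate = 12 gives hospital_load = 291.

87 to 291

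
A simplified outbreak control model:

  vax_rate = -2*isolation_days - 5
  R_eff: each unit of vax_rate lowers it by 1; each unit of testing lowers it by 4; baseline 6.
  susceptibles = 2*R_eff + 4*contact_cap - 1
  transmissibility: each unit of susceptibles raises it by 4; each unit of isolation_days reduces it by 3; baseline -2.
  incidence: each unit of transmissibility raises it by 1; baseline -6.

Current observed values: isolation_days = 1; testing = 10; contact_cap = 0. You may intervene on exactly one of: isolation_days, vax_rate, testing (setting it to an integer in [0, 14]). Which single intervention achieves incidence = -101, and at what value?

Intervening on isolation_days: with other inputs at their observed values, incidence = 13*isolation_days - 244. Solving for -101 gives isolation_days = 11, within [0, 14].
Intervening on vax_rate: incidence = -8*vax_rate - 287. Reaching -101 requires vax_rate = -93/4, not an integer.
Intervening on testing: incidence = -32*testing + 89. Reaching -101 requires testing = 95/16, not an integer.

set isolation_days = 11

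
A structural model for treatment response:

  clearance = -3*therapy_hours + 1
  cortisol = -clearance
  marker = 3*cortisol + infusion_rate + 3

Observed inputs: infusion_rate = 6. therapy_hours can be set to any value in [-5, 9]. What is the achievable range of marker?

-39 to 87

Substituting into the cortisol equation gives cortisol = 3*therapy_hours - 1.
Substituting into the marker equation gives marker = 9*therapy_hours + 6.
Linear in therapy_hours, so extremes are at the endpoints: therapy_hours = -5 gives marker = -39; therapy_hours = 9 gives marker = 87.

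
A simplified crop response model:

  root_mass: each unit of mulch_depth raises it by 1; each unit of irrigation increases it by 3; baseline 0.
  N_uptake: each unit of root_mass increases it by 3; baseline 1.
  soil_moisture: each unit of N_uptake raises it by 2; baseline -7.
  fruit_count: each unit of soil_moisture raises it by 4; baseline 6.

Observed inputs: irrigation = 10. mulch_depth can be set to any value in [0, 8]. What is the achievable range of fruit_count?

Substituting into the root_mass equation gives root_mass = mulch_depth + 30.
Substituting into the N_uptake equation gives N_uptake = 3*mulch_depth + 91.
So soil_moisture = 6*mulch_depth + 175.
Substituting into the fruit_count equation gives fruit_count = 24*mulch_depth + 706.
Linear in mulch_depth, so extremes are at the endpoints: mulch_depth = 0 gives fruit_count = 706; mulch_depth = 8 gives fruit_count = 898.

706 to 898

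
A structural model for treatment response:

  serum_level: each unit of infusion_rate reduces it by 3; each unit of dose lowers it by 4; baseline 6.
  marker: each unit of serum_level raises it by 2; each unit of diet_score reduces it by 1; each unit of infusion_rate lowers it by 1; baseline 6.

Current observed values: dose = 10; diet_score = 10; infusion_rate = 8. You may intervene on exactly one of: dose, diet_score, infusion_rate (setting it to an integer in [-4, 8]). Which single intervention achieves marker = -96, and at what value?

Intervening on dose: with other inputs at their observed values, marker = -8*dose - 48. Solving for -96 gives dose = 6, within [-4, 8].
Intervening on diet_score: marker = -diet_score - 118. Reaching -96 requires diet_score = -22, outside [-4, 8].
Intervening on infusion_rate: marker = -7*infusion_rate - 72. Reaching -96 requires infusion_rate = 24/7, not an integer.

set dose = 6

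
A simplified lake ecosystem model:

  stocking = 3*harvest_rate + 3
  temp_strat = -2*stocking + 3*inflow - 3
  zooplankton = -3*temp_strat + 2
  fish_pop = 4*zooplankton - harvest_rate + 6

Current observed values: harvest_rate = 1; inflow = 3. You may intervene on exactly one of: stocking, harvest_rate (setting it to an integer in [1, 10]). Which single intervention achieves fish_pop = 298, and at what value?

Intervening on stocking: fish_pop = 24*stocking - 59. Reaching 298 requires stocking = 119/8, not an integer.
Intervening on harvest_rate: with other inputs at their observed values, fish_pop = 71*harvest_rate + 14. Solving for 298 gives harvest_rate = 4, within [1, 10].

set harvest_rate = 4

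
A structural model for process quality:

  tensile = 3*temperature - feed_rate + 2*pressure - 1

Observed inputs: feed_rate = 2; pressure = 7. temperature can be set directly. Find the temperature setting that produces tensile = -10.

temperature = -7

Substituting into the tensile equation gives tensile = 3*temperature + 11.
Solve 3*temperature + 11 = -10: temperature = (-10 - 11) / 3 = -7.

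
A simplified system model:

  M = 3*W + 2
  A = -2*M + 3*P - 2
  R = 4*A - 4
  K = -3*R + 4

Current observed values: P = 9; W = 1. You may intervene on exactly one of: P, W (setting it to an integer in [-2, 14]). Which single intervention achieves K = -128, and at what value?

set P = 8

Intervening on P: with other inputs at their observed values, K = -36*P + 160. Solving for -128 gives P = 8, within [-2, 14].
Intervening on W: K = 72*W - 236. Reaching -128 requires W = 3/2, not an integer.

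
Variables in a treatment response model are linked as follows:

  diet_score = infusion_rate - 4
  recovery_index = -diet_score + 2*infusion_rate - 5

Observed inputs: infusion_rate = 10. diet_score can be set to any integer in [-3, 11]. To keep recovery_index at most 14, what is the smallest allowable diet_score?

diet_score = 1

Intervening on diet_score fixes its value directly, overriding its dependence on infusion_rate.
Substituting into the recovery_index equation gives recovery_index = -diet_score + 15.
Require -diet_score + 15 ≤ 14, so diet_score ≥ 1.
The smallest integer in [-3, 11] satisfying this is 1.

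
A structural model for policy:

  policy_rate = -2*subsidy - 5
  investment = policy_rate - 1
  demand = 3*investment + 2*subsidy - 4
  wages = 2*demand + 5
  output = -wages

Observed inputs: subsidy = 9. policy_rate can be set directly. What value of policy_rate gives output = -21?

Intervening on policy_rate fixes its value directly, overriding its dependence on subsidy.
Substituting into the demand equation gives demand = 3*policy_rate + 11.
Substituting into the wages equation gives wages = 6*policy_rate + 27.
So output = -6*policy_rate - 27.
Solve -6*policy_rate - 27 = -21: policy_rate = (-21 + 27) / -6 = -1.

policy_rate = -1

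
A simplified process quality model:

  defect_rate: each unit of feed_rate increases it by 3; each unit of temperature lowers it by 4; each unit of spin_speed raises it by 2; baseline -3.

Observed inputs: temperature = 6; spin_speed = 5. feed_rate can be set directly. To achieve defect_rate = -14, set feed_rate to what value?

Substituting into the defect_rate equation gives defect_rate = 3*feed_rate - 17.
Solve 3*feed_rate - 17 = -14: feed_rate = (-14 + 17) / 3 = 1.

feed_rate = 1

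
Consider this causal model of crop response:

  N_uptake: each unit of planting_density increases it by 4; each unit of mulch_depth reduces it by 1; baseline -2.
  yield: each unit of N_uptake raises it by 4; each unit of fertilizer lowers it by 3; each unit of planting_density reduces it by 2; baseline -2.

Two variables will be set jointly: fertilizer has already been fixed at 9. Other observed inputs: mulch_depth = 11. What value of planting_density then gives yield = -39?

planting_density = 3

With fertilizer held at 9:
Substituting into the N_uptake equation gives N_uptake = 4*planting_density - 13.
Substituting into the yield equation gives yield = 14*planting_density - 81.
Solve 14*planting_density - 81 = -39: planting_density = (-39 + 81) / 14 = 3.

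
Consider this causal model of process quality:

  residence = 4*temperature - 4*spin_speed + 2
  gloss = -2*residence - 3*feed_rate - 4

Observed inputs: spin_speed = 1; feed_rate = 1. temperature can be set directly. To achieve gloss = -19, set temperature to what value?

Substituting into the residence equation gives residence = 4*temperature - 2.
So gloss = -8*temperature - 3.
Solve -8*temperature - 3 = -19: temperature = (-19 + 3) / -8 = 2.

temperature = 2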